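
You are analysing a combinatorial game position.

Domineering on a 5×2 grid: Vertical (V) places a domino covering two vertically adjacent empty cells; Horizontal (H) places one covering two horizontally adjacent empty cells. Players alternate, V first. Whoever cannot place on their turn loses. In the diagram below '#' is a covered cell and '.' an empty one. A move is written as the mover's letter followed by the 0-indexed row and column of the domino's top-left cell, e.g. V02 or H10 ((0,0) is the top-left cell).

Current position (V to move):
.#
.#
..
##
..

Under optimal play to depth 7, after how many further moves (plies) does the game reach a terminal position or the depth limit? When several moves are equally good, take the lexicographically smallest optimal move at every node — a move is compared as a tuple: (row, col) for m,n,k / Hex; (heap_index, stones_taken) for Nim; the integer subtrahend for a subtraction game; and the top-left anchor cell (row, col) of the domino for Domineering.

PV length from [.#/.#/../##/..]: 2 plies

ply 1, V at .#/.#/../##/.. | V00=-1→##/##/../##/..*; V10=-1→.#/##/#./##/..
ply 2, H at ##/##/../##/.. | H20=+1→##/##/##/##/..*; H40=+1→##/##/../##/##
ply 3: ##/##/##/##/.. is terminal -1 (V); from .#/.#/../##/.. depth 7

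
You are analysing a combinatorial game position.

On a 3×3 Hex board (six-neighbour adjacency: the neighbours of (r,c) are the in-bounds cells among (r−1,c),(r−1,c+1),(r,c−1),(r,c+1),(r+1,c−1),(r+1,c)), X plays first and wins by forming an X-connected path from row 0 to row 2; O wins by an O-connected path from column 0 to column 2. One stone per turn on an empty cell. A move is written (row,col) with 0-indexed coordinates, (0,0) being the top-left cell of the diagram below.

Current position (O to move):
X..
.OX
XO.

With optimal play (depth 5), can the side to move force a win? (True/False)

O winning at [X../.OX/XO.]: True

[X../.OX/XO.] O move#1: (0,1):-1/XO./.OX/XO., (0,2):-1/X.O/.OX/XO., (1,0):+1/X../OOX/XO.*, (2,2):-1/X../.OX/XOO
[X../OOX/XO.] X move#2: (0,1):-1/XX./OOX/XO.*, (0,2):-1/X.X/OOX/XO., (2,2):-1/X../OOX/XOX
[XX./OOX/XO.] O move#3: (0,2):+1/XXO/OOX/XO.*, (2,2):+1/XX./OOX/XOO
[XXO/OOX/XO.] end (terminal -1, X#4); searched X../.OX/XO. to 5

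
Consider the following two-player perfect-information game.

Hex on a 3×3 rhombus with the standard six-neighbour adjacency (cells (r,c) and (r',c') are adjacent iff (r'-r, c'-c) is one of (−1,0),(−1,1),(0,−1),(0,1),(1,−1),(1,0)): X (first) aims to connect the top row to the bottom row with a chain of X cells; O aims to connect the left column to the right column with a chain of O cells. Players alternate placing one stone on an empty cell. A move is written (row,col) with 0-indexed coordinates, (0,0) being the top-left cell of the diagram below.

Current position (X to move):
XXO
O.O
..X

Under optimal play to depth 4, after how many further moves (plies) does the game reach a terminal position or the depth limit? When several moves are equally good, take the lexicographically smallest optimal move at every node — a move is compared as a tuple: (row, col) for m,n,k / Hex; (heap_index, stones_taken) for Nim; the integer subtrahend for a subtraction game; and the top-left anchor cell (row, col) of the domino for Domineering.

PV length from [XXO/O.O/..X]: 3 plies

[XXO/O.O/..X] X move#1: (1,1):+1/XXO/OXO/..X*, (2,0):-1/XXO/O.O/X.X, (2,1):-1/XXO/O.O/.XX
[XXO/OXO/..X] O move#2: (2,0):-1/XXO/OXO/O.X*, (2,1):-1/XXO/OXO/.OX
[XXO/OXO/O.X] X move#3: (2,1):+1/XXO/OXO/OXX*
[XXO/OXO/OXX] end (terminal -1, O#4); searched XXO/O.O/..X to 4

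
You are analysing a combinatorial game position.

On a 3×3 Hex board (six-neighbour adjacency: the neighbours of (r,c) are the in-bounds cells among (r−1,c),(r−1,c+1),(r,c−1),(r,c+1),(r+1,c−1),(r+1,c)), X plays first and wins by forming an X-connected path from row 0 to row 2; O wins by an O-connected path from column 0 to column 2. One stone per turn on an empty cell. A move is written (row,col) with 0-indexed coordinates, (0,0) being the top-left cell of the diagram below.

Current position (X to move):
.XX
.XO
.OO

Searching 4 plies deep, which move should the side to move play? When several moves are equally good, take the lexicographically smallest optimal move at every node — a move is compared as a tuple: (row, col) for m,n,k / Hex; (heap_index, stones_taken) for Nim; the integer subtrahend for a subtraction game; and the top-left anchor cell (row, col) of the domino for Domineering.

p1 X@[.XX/.XO/.OO]: (0,0)[XXX/.XO/.OO]-1 (1,0)[.XX/XXO/.OO]-1 (2,0)[.XX/.XO/XOO]+1*
p2 O@[.XX/.XO/XOO] terminal -1; root [.XX/.XO/.OO] d4

X's best at [.XX/.XO/.OO]: (2,0)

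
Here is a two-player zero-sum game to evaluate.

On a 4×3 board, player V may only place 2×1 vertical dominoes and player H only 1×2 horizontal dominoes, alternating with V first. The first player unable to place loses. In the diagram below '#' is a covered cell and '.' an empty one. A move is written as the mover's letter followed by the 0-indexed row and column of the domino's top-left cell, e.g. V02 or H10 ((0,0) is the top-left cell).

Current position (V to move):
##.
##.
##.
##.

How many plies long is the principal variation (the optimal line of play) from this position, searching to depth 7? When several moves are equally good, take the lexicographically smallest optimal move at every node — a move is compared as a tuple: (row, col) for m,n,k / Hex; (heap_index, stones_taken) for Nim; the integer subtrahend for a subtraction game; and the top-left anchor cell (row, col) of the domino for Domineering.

PV length from [##./##./##./##.]: 1 ply

ply 1, V at ##./##./##./##. | V02=+1→###/###/##./##.*; V12=+1→##./###/###/##.; V22=+1→##./##./###/###
ply 2: ###/###/##./##. is terminal -1 (H); from ##./##./##./##. depth 7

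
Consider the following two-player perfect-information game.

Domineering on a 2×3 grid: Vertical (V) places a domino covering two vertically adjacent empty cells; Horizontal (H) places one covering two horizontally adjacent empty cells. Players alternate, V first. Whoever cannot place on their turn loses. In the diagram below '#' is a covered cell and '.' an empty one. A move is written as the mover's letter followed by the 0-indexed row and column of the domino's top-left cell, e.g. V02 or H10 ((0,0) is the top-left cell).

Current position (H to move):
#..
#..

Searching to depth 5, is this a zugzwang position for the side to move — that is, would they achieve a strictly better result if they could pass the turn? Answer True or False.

p1 H@[#../#..]: H01[###/#..]+1* H11[#../###]+1
p2 V@[###/#..] terminal -1; root [#../#..] d5
suppose H passes — search the same position with V to move:
pass> p1 V@[#../#..]: V01[##./##.]+1* V02[#.#/#.#]+1
pass> p2 H@[##./##.] terminal -1; root [#../#..] d5
for H: play +1, pass -1

zugzwang(#../#.., H) = False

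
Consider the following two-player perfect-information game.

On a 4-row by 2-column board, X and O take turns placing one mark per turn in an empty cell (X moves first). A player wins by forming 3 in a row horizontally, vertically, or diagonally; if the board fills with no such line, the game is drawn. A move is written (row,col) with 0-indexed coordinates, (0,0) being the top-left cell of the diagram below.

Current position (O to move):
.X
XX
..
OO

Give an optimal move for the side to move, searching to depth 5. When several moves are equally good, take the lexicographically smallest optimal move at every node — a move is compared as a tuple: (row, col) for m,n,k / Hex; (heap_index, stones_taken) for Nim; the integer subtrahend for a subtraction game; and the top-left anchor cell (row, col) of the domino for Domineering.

O's best at [.X/XX/../OO]: (2,1)

ply 1, O at .X/XX/../OO | (0,0)=-1→OX/XX/../OO; (2,0)=-1→.X/XX/O./OO; (2,1)=+0→.X/XX/.O/OO*
ply 2, X at .X/XX/.O/OO | (0,0)=+0→XX/XX/.O/OO*; (2,0)=+0→.X/XX/XO/OO
ply 3, O at XX/XX/.O/OO | (2,0)=+0→XX/XX/OO/OO*
ply 4: XX/XX/OO/OO is terminal +0 (X); from .X/XX/../OO depth 5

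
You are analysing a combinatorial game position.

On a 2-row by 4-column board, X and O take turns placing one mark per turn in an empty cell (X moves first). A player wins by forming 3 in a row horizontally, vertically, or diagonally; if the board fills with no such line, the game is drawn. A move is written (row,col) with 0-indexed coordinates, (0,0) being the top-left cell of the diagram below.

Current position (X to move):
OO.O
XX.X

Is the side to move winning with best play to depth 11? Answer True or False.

[OO.O/XX.X] X move#1: (0,2):+0/OOXO/XX.X, (1,2):+1/OO.O/XXXX*
[OO.O/XXXX] end (terminal -1, O#2); searched OO.O/XX.X to 11

X winning at [OO.O/XX.X]: True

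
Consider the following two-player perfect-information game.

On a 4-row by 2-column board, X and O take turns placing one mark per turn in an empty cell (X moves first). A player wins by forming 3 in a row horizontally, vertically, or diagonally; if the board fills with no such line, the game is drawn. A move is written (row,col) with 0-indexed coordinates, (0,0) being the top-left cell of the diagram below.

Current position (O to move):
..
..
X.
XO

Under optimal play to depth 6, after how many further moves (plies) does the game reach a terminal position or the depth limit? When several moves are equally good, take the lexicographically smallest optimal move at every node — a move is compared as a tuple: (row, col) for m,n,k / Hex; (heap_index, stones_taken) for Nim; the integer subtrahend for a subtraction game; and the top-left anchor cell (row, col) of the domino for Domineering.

p1 O@[../../X./XO]: (0,0)[O./../X./XO]-1 (0,1)[.O/../X./XO]-1 (1,0)[../O./X./XO]+0* (1,1)[../.O/X./XO]-1 (2,1)[../../XO/XO]-1
p2 X@[../O./X./XO]: (0,0)[X./O./X./XO]+0* (0,1)[.X/O./X./XO]+0 (1,1)[../OX/X./XO]+0 (2,1)[../O./XX/XO]+0
p3 O@[X./O./X./XO]: (0,1)[XO/O./X./XO]+0* (1,1)[X./OO/X./XO]+0 (2,1)[X./O./XO/XO]+0
p4 X@[XO/O./X./XO]: (1,1)[XO/OX/X./XO]+0* (2,1)[XO/O./XX/XO]+0
p5 O@[XO/OX/X./XO]: (2,1)[XO/OX/XO/XO]+0*
p6 X@[XO/OX/XO/XO] terminal +0; root [../../X./XO] d6

PV length from [../../X./XO]: 5 plies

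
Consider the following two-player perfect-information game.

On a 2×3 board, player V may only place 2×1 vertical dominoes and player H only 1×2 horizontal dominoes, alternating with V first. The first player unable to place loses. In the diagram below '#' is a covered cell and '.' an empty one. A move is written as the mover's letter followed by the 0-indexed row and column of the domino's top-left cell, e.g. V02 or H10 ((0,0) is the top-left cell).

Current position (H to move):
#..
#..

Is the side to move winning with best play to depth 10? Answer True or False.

H winning at [#../#..]: True

[#../#..] H move#1: H01:+1/###/#..*, H11:+1/#../###
[###/#..] end (terminal -1, V#2); searched #../#.. to 10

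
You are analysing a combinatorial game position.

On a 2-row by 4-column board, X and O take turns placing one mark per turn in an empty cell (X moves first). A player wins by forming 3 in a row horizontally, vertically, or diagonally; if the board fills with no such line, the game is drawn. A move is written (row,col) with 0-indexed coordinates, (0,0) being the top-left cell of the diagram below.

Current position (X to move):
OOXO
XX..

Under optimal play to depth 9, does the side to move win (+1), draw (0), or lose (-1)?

[OOXO/XX..] X move#1: (1,2):+1/OOXO/XXX.*, (1,3):+0/OOXO/XX.X
[OOXO/XXX.] end (terminal -1, O#2); searched OOXO/XX.. to 9

value(OOXO/XX.., X) = +1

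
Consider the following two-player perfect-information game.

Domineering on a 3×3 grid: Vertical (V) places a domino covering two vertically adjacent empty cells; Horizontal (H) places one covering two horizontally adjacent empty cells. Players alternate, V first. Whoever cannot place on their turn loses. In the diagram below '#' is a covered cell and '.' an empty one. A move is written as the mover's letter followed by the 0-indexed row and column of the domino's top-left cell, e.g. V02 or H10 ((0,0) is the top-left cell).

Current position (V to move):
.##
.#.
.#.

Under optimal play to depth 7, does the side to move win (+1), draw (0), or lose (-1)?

value(.##/.#./.#., V) = +1

[.##/.#./.#.] V move#1: V00:+1/###/##./.#.*, V10:+1/.##/##./##., V12:+1/.##/.##/.##
[###/##./.#.] end (terminal -1, H#2); searched .##/.#./.#. to 7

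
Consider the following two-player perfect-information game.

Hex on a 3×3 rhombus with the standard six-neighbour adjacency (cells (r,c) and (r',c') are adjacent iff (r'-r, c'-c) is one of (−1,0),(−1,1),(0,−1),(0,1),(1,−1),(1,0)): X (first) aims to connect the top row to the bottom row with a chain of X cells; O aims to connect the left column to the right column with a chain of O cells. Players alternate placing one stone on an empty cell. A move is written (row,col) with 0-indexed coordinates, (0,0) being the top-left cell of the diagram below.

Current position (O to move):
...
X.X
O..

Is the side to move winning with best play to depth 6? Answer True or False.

O winning at [.../X.X/O..]: False

[.../X.X/O..] O move#1: (0,0):-1/O../X.X/O..*, (0,1):-1/.O./X.X/O.., (0,2):-1/..O/X.X/O.., (1,1):-1/.../XOX/O.., (2,1):-1/.../X.X/OO., (2,2):-1/.../X.X/O.O
[O../X.X/O..] X move#2: (0,1):+1/OX./X.X/O..*, (0,2):+1/O.X/X.X/O.., (1,1):+1/O../XXX/O.., (2,1):-1/O../X.X/OX., (2,2):-1/O../X.X/O.X
[OX./X.X/O..] O move#3: (0,2):-1/OXO/X.X/O..*, (1,1):-1/OX./XOX/O.., (2,1):-1/OX./X.X/OO., (2,2):-1/OX./X.X/O.O
[OXO/X.X/O..] X move#4: (1,1):+1/OXO/XXX/O..*, (2,1):-1/OXO/X.X/OX., (2,2):-1/OXO/X.X/O.X
[OXO/XXX/O..] O move#5: (2,1):-1/OXO/XXX/OO.*, (2,2):-1/OXO/XXX/O.O
[OXO/XXX/OO.] X move#6: (2,2):+1/OXO/XXX/OOX*
[OXO/XXX/OOX] end (terminal -1, O#7); searched .../X.X/O.. to 6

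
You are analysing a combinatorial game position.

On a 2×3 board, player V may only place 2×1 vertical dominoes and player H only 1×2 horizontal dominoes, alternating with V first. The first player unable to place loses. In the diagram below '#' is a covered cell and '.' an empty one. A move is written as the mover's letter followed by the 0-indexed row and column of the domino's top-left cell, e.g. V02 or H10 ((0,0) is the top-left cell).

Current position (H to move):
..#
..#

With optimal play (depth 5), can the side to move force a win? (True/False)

H winning at [..#/..#]: True

p1 H@[..#/..#]: H00[###/..#]+1* H10[..#/###]+1
p2 V@[###/..#] terminal -1; root [..#/..#] d5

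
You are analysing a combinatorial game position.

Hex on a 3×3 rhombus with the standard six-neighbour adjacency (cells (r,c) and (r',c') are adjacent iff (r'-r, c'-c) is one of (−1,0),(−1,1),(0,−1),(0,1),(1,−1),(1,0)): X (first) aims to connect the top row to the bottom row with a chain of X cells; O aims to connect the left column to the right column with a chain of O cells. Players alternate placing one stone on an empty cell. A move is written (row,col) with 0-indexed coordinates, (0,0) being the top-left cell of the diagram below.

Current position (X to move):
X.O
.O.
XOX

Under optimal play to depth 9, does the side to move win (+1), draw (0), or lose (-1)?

value(X.O/.O./XOX, X) = +1

[X.O/.O./XOX] X move#1: (0,1):-1/XXO/.O./XOX, (1,0):+1/X.O/XO./XOX*, (1,2):-1/X.O/.OX/XOX
[X.O/XO./XOX] end (terminal -1, O#2); searched X.O/.O./XOX to 9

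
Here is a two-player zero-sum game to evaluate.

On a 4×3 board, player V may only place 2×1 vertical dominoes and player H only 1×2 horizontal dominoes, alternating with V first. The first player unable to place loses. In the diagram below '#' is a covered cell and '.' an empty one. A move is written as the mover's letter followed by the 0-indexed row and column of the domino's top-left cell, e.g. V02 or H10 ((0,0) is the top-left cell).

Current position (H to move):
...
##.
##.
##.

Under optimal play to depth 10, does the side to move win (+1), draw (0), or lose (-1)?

value(.../##./##./##., H) = -1

p1 H@[.../##./##./##.]: H00[##./##./##./##.]-1* H01[.##/##./##./##.]-1
p2 V@[##./##./##./##.]: V02[###/###/##./##.]+1* V12[##./###/###/##.]+1 V22[##./##./###/###]+1
p3 H@[###/###/##./##.] terminal -1; root [.../##./##./##.] d10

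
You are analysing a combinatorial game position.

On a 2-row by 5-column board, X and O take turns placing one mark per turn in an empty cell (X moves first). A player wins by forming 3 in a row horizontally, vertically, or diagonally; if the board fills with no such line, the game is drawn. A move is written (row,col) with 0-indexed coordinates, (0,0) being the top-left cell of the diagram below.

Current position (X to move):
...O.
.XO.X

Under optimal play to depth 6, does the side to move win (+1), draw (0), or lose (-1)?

p1 X@[...O./.XO.X]: (0,0)[X..O./.XO.X]-1 (0,1)[.X.O./.XO.X]+0* (0,2)[..XO./.XO.X]+0 (0,4)[...OX/.XO.X]+0 (1,0)[...O./XXO.X]-1 (1,3)[...O./.XOXX]-1
p2 O@[.X.O./.XO.X]: (0,0)[OX.O./.XO.X]+0* (0,2)[.XOO./.XO.X]+0 (0,4)[.X.OO/.XO.X]+0 (1,0)[.X.O./OXO.X]+0 (1,3)[.X.O./.XOOX]+0
p3 X@[OX.O./.XO.X]: (0,2)[OXXO./.XO.X]+0* (0,4)[OX.OX/.XO.X]+0 (1,0)[OX.O./XXO.X]+0 (1,3)[OX.O./.XOXX]+0
p4 O@[OXXO./.XO.X]: (0,4)[OXXOO/.XO.X]+0* (1,0)[OXXO./OXO.X]+0 (1,3)[OXXO./.XOOX]+0
p5 X@[OXXOO/.XO.X]: (1,0)[OXXOO/XXO.X]+0* (1,3)[OXXOO/.XOXX]+0
p6 O@[OXXOO/XXO.X]: (1,3)[OXXOO/XXOOX]+0*
p7 X@[OXXOO/XXOOX] terminal +0; root [...O./.XO.X] d6

value(...O./.XO.X, X) = 0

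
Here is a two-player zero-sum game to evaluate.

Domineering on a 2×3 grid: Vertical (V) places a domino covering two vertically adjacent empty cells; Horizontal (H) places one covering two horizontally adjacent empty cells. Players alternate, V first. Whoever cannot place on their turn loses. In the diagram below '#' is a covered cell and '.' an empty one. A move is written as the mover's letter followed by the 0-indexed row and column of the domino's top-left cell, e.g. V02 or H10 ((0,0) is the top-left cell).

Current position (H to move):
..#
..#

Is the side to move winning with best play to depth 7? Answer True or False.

H winning at [..#/..#]: True

[..#/..#] H move#1: H00:+1/###/..#*, H10:+1/..#/###
[###/..#] end (terminal -1, V#2); searched ..#/..# to 7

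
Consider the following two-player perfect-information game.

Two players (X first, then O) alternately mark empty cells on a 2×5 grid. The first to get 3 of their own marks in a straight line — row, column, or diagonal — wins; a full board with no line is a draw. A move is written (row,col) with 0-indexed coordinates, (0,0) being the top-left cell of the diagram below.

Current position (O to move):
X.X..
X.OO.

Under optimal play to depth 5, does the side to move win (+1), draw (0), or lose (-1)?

ply 1, O at X.X../X.OO. | (0,1)=+1→XOX../X.OO.*; (0,3)=-1→X.XO./X.OO.; (0,4)=-1→X.X.O/X.OO.; (1,1)=+1→X.X../XOOO.; (1,4)=+1→X.X../X.OOO
ply 2, X at XOX../X.OO. | (0,3)=-1→XOXX./X.OO.*; (0,4)=-1→XOX.X/X.OO.; (1,1)=-1→XOX../XXOO.; (1,4)=-1→XOX../X.OOX
ply 3, O at XOXX./X.OO. | (0,4)=+1→XOXXO/X.OO.*; (1,1)=+1→XOXX./XOOO.; (1,4)=+1→XOXX./X.OOO
ply 4, X at XOXXO/X.OO. | (1,1)=-1→XOXXO/XXOO.*; (1,4)=-1→XOXXO/X.OOX
ply 5, O at XOXXO/XXOO. | (1,4)=+1→XOXXO/XXOOO*
ply 6: XOXXO/XXOOO is terminal -1 (X); from X.X../X.OO. depth 5

value(X.X../X.OO., O) = +1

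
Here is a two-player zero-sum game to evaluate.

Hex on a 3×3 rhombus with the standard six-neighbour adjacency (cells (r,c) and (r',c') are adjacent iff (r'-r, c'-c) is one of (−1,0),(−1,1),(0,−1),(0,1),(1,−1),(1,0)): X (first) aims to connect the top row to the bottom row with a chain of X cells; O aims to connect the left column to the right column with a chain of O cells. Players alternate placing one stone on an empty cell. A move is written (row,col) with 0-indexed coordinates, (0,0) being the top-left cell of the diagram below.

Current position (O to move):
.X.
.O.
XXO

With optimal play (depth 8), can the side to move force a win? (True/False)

p1 O@[.X./.O./XXO]: (0,0)[OX./.O./XXO]-1 (0,2)[.XO/.O./XXO]-1 (1,0)[.X./OO./XXO]+1* (1,2)[.X./.OO/XXO]-1
p2 X@[.X./OO./XXO]: (0,0)[XX./OO./XXO]-1* (0,2)[.XX/OO./XXO]-1 (1,2)[.X./OOX/XXO]-1
p3 O@[XX./OO./XXO]: (0,2)[XXO/OO./XXO]+1* (1,2)[XX./OOO/XXO]+1
p4 X@[XXO/OO./XXO] terminal -1; root [.X./.O./XXO] d8

O winning at [.X./.O./XXO]: True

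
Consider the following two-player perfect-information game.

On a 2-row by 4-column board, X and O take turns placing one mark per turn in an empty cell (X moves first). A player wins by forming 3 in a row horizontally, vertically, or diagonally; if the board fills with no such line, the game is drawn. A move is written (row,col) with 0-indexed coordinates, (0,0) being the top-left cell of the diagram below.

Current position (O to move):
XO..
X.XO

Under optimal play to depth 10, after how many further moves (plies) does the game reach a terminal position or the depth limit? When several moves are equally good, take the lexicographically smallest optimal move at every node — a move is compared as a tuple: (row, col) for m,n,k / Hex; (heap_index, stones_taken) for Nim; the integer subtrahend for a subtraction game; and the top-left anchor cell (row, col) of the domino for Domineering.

p1 O@[XO../X.XO]: (0,2)[XOO./X.XO]-1 (0,3)[XO.O/X.XO]-1 (1,1)[XO../XOXO]+0*
p2 X@[XO../XOXO]: (0,2)[XOX./XOXO]+0* (0,3)[XO.X/XOXO]+0
p3 O@[XOX./XOXO]: (0,3)[XOXO/XOXO]+0*
p4 X@[XOXO/XOXO] terminal +0; root [XO../X.XO] d10

PV length from [XO../X.XO]: 3 plies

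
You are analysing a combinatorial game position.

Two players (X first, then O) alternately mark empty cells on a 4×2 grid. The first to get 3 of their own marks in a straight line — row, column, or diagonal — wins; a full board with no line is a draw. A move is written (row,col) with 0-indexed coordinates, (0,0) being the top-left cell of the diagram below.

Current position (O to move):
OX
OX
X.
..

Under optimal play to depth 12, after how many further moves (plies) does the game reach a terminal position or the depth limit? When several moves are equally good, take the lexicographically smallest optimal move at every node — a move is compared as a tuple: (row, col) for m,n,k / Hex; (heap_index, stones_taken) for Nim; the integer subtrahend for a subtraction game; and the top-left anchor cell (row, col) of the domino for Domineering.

PV length from [OX/OX/X./..]: 3 plies

[OX/OX/X./..] O move#1: (2,1):+0/OX/OX/XO/..*, (3,0):-1/OX/OX/X./O., (3,1):-1/OX/OX/X./.O
[OX/OX/XO/..] X move#2: (3,0):+0/OX/OX/XO/X.*, (3,1):+0/OX/OX/XO/.X
[OX/OX/XO/X.] O move#3: (3,1):+0/OX/OX/XO/XO*
[OX/OX/XO/XO] end (terminal +0, X#4); searched OX/OX/X./.. to 12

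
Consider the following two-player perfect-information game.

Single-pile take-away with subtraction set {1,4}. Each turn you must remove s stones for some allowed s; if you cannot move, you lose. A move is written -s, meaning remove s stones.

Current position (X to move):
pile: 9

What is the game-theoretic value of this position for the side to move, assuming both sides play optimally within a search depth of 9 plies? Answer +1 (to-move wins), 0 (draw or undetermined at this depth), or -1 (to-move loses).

ply 1, X at 9 | -1=-1→8; -4=+1→5*
ply 2, O at 5 | -1=-1→4*; -4=-1→1
ply 3, X at 4 | -1=-1→3; -4=+1→0*
ply 4: 0 is terminal -1 (O); from 9 depth 9

value(9, X) = +1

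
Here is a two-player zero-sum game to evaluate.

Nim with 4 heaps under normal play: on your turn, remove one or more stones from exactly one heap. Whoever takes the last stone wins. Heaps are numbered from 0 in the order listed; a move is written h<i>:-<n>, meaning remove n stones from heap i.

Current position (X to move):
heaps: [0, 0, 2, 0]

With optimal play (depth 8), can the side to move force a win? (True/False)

X winning at [(0,0,2,0)]: True

[(0,0,2,0)] X move#1: h2:-1:-1/(0,0,1,0), h2:-2:+1/(0,0,0,0)*
[(0,0,0,0)] end (terminal -1, O#2); searched (0,0,2,0) to 8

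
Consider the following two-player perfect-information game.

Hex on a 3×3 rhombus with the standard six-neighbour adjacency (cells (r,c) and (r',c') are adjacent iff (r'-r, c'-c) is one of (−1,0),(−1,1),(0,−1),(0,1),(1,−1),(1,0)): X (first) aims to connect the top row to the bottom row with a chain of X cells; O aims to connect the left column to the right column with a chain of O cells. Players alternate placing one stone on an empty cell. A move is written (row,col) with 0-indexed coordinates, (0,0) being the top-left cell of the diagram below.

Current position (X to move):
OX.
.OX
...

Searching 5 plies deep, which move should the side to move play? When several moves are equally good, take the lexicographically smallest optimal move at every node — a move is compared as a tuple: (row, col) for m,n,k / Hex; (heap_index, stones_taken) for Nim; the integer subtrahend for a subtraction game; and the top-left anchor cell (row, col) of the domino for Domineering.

[OX./.OX/...] X move#1: (0,2):+1/OXX/.OX/...*, (1,0):+1/OX./XOX/..., (2,0):+1/OX./.OX/X.., (2,1):-1/OX./.OX/.X., (2,2):-1/OX./.OX/..X
[OXX/.OX/...] O move#2: (1,0):-1/OXX/OOX/...*, (2,0):-1/OXX/.OX/O.., (2,1):-1/OXX/.OX/.O., (2,2):-1/OXX/.OX/..O
[OXX/OOX/...] X move#3: (2,0):+1/OXX/OOX/X..*, (2,1):+1/OXX/OOX/.X., (2,2):+1/OXX/OOX/..X
[OXX/OOX/X..] O move#4: (2,1):-1/OXX/OOX/XO.*, (2,2):-1/OXX/OOX/X.O
[OXX/OOX/XO.] X move#5: (2,2):+1/OXX/OOX/XOX*
[OXX/OOX/XOX] end (terminal -1, O#6); searched OX./.OX/... to 5

X's best at [OX./.OX/...]: (0,2)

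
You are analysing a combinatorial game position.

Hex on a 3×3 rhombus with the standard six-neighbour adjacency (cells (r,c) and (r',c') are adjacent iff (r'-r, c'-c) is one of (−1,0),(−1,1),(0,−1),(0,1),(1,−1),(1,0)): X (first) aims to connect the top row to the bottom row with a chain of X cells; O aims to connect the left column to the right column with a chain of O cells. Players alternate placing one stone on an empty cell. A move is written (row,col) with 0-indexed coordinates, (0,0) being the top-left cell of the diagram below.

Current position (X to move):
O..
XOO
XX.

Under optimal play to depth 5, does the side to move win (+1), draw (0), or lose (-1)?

[O../XOO/XX.] X move#1: (0,1):+1/OX./XOO/XX.*, (0,2):-1/O.X/XOO/XX., (2,2):-1/O../XOO/XXX
[OX./XOO/XX.] end (terminal -1, O#2); searched O../XOO/XX. to 5

value(O../XOO/XX., X) = +1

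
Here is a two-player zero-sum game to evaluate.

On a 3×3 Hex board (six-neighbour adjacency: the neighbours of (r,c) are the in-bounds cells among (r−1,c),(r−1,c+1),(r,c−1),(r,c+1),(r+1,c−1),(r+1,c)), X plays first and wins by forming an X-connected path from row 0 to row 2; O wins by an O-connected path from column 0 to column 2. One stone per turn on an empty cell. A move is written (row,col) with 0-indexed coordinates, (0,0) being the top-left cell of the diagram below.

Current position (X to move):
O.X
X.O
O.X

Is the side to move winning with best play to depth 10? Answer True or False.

p1 X@[O.X/X.O/O.X]: (0,1)[OXX/X.O/O.X]-1* (1,1)[O.X/XXO/O.X]-1 (2,1)[O.X/X.O/OXX]-1
p2 O@[OXX/X.O/O.X]: (1,1)[OXX/XOO/O.X]+1* (2,1)[OXX/X.O/OOX]+1
p3 X@[OXX/XOO/O.X] terminal -1; root [O.X/X.O/O.X] d10

X winning at [O.X/X.O/O.X]: False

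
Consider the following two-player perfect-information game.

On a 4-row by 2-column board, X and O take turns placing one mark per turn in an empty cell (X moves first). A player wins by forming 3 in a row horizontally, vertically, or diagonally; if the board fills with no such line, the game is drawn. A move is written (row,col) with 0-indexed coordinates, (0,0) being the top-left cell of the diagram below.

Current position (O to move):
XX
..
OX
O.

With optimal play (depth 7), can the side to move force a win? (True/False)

p1 O@[XX/../OX/O.]: (1,0)[XX/O./OX/O.]+1* (1,1)[XX/.O/OX/O.]+0 (3,1)[XX/../OX/OO]-1
p2 X@[XX/O./OX/O.] terminal -1; root [XX/../OX/O.] d7

O winning at [XX/../OX/O.]: True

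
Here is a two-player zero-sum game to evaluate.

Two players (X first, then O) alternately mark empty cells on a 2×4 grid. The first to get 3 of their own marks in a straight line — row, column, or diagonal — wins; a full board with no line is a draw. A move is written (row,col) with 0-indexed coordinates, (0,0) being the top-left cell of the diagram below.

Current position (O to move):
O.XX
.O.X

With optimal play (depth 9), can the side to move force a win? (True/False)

O winning at [O.XX/.O.X]: False

ply 1, O at O.XX/.O.X | (0,1)=+0→OOXX/.O.X*; (1,0)=-1→O.XX/OO.X; (1,2)=-1→O.XX/.OOX
ply 2, X at OOXX/.O.X | (1,0)=+0→OOXX/XO.X*; (1,2)=+0→OOXX/.OXX
ply 3, O at OOXX/XO.X | (1,2)=+0→OOXX/XOOX*
ply 4: OOXX/XOOX is terminal +0 (X); from O.XX/.O.X depth 9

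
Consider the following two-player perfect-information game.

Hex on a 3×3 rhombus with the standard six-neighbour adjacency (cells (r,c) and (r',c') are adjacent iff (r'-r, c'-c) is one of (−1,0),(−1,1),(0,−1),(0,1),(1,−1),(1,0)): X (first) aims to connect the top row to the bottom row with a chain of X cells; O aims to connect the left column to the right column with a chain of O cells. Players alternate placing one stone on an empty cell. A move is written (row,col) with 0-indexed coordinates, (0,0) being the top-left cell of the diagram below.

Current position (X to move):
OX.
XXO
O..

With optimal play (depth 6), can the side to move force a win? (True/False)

[OX./XXO/O..] X move#1: (0,2):-1/OXX/XXO/O.., (2,1):+1/OX./XXO/OX.*, (2,2):-1/OX./XXO/O.X
[OX./XXO/OX.] end (terminal -1, O#2); searched OX./XXO/O.. to 6

X winning at [OX./XXO/O..]: True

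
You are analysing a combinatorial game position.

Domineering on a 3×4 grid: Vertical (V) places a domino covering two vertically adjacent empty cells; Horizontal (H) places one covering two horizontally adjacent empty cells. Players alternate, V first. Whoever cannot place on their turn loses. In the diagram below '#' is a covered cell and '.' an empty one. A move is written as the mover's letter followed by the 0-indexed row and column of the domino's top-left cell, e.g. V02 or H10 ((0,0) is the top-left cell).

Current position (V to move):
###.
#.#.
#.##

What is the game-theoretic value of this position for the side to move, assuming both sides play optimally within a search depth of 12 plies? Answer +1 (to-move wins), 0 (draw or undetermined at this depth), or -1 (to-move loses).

value(###./#.#./#.##, V) = +1

ply 1, V at ###./#.#./#.## | V03=+1→####/#.##/#.##*; V11=+1→###./###./####
ply 2: ####/#.##/#.## is terminal -1 (H); from ###./#.#./#.## depth 12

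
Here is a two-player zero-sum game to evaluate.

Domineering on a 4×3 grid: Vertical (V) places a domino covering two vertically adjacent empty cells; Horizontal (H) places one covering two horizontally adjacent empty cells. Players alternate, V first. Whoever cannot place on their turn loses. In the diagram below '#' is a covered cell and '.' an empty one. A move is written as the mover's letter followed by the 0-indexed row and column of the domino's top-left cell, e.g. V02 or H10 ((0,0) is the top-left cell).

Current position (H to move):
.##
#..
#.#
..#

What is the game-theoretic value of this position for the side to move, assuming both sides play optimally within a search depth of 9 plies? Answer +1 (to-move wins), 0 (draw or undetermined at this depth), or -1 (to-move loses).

ply 1, H at .##/#../#.#/..# | H11=-1→.##/###/#.#/..#*; H30=-1→.##/#../#.#/###
ply 2, V at .##/###/#.#/..# | V21=+1→.##/###/###/.##*
ply 3: .##/###/###/.## is terminal -1 (H); from .##/#../#.#/..# depth 9

value(.##/#../#.#/..#, H) = -1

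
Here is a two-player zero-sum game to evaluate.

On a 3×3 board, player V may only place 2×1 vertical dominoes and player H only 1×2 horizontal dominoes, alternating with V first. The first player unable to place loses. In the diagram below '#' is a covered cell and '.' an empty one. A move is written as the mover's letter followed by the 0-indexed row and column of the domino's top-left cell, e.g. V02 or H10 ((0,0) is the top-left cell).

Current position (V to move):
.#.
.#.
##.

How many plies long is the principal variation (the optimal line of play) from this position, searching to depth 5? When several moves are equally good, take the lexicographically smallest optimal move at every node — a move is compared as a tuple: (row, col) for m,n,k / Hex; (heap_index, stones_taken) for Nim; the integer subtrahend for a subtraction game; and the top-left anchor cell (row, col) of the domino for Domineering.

PV length from [.#./.#./##.]: 1 ply

ply 1, V at .#./.#./##. | V00=+1→##./##./##.*; V02=+1→.##/.##/##.; V12=+1→.#./.##/###
ply 2: ##./##./##. is terminal -1 (H); from .#./.#./##. depth 5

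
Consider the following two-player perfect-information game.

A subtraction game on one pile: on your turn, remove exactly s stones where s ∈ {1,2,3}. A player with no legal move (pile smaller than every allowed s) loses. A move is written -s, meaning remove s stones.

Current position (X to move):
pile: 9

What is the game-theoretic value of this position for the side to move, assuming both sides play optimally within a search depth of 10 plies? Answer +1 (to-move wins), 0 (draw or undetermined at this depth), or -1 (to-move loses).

value(9, X) = +1

p1 X@[9]: -1[8]+1* -2[7]-1 -3[6]-1
p2 O@[8]: -1[7]-1* -2[6]-1 -3[5]-1
p3 X@[7]: -1[6]-1 -2[5]-1 -3[4]+1*
p4 O@[4]: -1[3]-1* -2[2]-1 -3[1]-1
p5 X@[3]: -1[2]-1 -2[1]-1 -3[0]+1*
p6 O@[0] terminal -1; root [9] d10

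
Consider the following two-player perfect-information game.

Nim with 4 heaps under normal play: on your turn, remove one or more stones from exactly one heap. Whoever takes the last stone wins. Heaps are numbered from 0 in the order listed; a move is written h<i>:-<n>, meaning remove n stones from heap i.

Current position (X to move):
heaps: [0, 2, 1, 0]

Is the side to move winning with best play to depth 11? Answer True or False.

[(0,2,1,0)] X move#1: h1:-1:+1/(0,1,1,0)*, h1:-2:-1/(0,0,1,0), h2:-1:-1/(0,2,0,0)
[(0,1,1,0)] O move#2: h1:-1:-1/(0,0,1,0)*, h2:-1:-1/(0,1,0,0)
[(0,0,1,0)] X move#3: h2:-1:+1/(0,0,0,0)*
[(0,0,0,0)] end (terminal -1, O#4); searched (0,2,1,0) to 11

X winning at [(0,2,1,0)]: True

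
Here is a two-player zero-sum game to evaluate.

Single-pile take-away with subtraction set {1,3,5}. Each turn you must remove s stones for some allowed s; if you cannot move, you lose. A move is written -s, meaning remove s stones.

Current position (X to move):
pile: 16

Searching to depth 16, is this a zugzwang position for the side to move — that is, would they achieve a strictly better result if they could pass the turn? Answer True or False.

ply 1, X at 16 | -1=-1→15*; -3=-1→13; -5=-1→11
ply 2, O at 15 | -1=+1→14*; -3=+1→12; -5=+1→10
ply 3, X at 14 | -1=-1→13*; -3=-1→11; -5=-1→9
ply 4, O at 13 | -1=+1→12*; -3=+1→10; -5=+1→8
ply 5, X at 12 | -1=-1→11*; -3=-1→9; -5=-1→7
ply 6, O at 11 | -1=+1→10*; -3=+1→8; -5=+1→6
ply 7, X at 10 | -1=-1→9*; -3=-1→7; -5=-1→5
ply 8, O at 9 | -1=+1→8*; -3=+1→6; -5=+1→4
ply 9, X at 8 | -1=-1→7*; -3=-1→5; -5=-1→3
ply 10, O at 7 | -1=+1→6*; -3=+1→4; -5=+1→2
ply 11, X at 6 | -1=-1→5*; -3=-1→3; -5=-1→1
ply 12, O at 5 | -1=+1→4*; -3=+1→2; -5=+1→0
ply 13, X at 4 | -1=-1→3*; -3=-1→1
ply 14, O at 3 | -1=+1→2*; -3=+1→0
ply 15, X at 2 | -1=-1→1*
ply 16, O at 1 | -1=+1→0*
ply 17: 0 is terminal -1 (X); from 16 depth 16
if X skipped the turn, O would face:
~ ply 1, O at 16 | -1=-1→15*; -3=-1→13; -5=-1→11
~ ply 2, X at 15 | -1=+1→14*; -3=+1→12; -5=+1→10
~ ply 3, O at 14 | -1=-1→13*; -3=-1→11; -5=-1→9
~ ply 4, X at 13 | -1=+1→12*; -3=+1→10; -5=+1→8
~ ply 5, O at 12 | -1=-1→11*; -3=-1→9; -5=-1→7
~ ply 6, X at 11 | -1=+1→10*; -3=+1→8; -5=+1→6
~ ply 7, O at 10 | -1=-1→9*; -3=-1→7; -5=-1→5
~ ply 8, X at 9 | -1=+1→8*; -3=+1→6; -5=+1→4
~ ply 9, O at 8 | -1=-1→7*; -3=-1→5; -5=-1→3
~ ply 10, X at 7 | -1=+1→6*; -3=+1→4; -5=+1→2
~ ply 11, O at 6 | -1=-1→5*; -3=-1→3; -5=-1→1
~ ply 12, X at 5 | -1=+1→4*; -3=+1→2; -5=+1→0
~ ply 13, O at 4 | -1=-1→3*; -3=-1→1
~ ply 14, X at 3 | -1=+1→2*; -3=+1→0
~ ply 15, O at 2 | -1=-1→1*
~ ply 16, X at 1 | -1=+1→0*
~ ply 17: 0 is terminal -1 (O); from 16 depth 16
compare (X): move=-1 vs pass=+1

zugzwang(16, X) = True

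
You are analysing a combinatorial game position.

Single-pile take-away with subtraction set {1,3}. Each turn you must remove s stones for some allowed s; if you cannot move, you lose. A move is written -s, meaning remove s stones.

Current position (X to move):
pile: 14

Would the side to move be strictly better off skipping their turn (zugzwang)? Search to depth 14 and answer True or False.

zugzwang(14, X) = True

ply 1, X at 14 | -1=-1→13*; -3=-1→11
ply 2, O at 13 | -1=+1→12*; -3=+1→10
ply 3, X at 12 | -1=-1→11*; -3=-1→9
ply 4, O at 11 | -1=+1→10*; -3=+1→8
ply 5, X at 10 | -1=-1→9*; -3=-1→7
ply 6, O at 9 | -1=+1→8*; -3=+1→6
ply 7, X at 8 | -1=-1→7*; -3=-1→5
ply 8, O at 7 | -1=+1→6*; -3=+1→4
ply 9, X at 6 | -1=-1→5*; -3=-1→3
ply 10, O at 5 | -1=+1→4*; -3=+1→2
ply 11, X at 4 | -1=-1→3*; -3=-1→1
ply 12, O at 3 | -1=+1→2*; -3=+1→0
ply 13, X at 2 | -1=-1→1*
ply 14, O at 1 | -1=+1→0*
ply 15: 0 is terminal -1 (X); from 14 depth 14
suppose X passes — search the same position with O to move:
pass> ply 1, O at 14 | -1=-1→13*; -3=-1→11
pass> ply 2, X at 13 | -1=+1→12*; -3=+1→10
pass> ply 3, O at 12 | -1=-1→11*; -3=-1→9
pass> ply 4, X at 11 | -1=+1→10*; -3=+1→8
pass> ply 5, O at 10 | -1=-1→9*; -3=-1→7
pass> ply 6, X at 9 | -1=+1→8*; -3=+1→6
pass> ply 7, O at 8 | -1=-1→7*; -3=-1→5
pass> ply 8, X at 7 | -1=+1→6*; -3=+1→4
pass> ply 9, O at 6 | -1=-1→5*; -3=-1→3
pass> ply 10, X at 5 | -1=+1→4*; -3=+1→2
pass> ply 11, O at 4 | -1=-1→3*; -3=-1→1
pass> ply 12, X at 3 | -1=+1→2*; -3=+1→0
pass> ply 13, O at 2 | -1=-1→1*
pass> ply 14, X at 1 | -1=+1→0*
pass> ply 15: 0 is terminal -1 (O); from 14 depth 14
for X: play -1, pass +1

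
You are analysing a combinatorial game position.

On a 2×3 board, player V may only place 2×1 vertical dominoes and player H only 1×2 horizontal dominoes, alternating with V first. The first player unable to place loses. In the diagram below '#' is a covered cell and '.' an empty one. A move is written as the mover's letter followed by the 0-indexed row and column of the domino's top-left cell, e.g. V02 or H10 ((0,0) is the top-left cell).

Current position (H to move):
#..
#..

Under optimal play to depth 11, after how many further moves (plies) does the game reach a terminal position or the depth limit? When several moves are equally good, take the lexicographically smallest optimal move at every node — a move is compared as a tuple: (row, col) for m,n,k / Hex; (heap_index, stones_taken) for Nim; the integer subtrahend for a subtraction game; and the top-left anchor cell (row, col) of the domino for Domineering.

p1 H@[#../#..]: H01[###/#..]+1* H11[#../###]+1
p2 V@[###/#..] terminal -1; root [#../#..] d11

PV length from [#../#..]: 1 ply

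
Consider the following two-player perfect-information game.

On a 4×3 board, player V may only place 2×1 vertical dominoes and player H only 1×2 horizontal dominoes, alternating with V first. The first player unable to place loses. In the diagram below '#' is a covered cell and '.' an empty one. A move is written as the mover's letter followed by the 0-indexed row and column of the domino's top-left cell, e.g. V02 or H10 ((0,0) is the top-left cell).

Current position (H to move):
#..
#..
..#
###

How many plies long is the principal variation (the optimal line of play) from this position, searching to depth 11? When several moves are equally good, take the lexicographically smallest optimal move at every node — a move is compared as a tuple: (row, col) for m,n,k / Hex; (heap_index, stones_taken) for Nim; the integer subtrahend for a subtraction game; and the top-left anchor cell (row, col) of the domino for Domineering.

PV length from [#../#../..#/###]: 1 ply

p1 H@[#../#../..#/###]: H01[###/#../..#/###]-1 H11[#../###/..#/###]+1* H20[#../#../###/###]-1
p2 V@[#../###/..#/###] terminal -1; root [#../#../..#/###] d11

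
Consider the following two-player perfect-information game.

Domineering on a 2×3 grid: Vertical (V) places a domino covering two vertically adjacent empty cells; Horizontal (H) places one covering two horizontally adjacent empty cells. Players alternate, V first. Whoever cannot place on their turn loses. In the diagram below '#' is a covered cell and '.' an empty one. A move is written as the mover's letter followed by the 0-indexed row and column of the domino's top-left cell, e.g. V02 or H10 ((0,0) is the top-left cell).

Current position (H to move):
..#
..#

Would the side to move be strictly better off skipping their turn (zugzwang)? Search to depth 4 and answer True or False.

zugzwang(..#/..#, H) = False

ply 1, H at ..#/..# | H00=+1→###/..#*; H10=+1→..#/###
ply 2: ###/..# is terminal -1 (V); from ..#/..# depth 4
if H skipped the turn, V would face:
~ ply 1, V at ..#/..# | V00=+1→#.#/#.#*; V01=+1→.##/.##
~ ply 2: #.#/#.# is terminal -1 (H); from ..#/..# depth 4
compare (H): move=+1 vs pass=-1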